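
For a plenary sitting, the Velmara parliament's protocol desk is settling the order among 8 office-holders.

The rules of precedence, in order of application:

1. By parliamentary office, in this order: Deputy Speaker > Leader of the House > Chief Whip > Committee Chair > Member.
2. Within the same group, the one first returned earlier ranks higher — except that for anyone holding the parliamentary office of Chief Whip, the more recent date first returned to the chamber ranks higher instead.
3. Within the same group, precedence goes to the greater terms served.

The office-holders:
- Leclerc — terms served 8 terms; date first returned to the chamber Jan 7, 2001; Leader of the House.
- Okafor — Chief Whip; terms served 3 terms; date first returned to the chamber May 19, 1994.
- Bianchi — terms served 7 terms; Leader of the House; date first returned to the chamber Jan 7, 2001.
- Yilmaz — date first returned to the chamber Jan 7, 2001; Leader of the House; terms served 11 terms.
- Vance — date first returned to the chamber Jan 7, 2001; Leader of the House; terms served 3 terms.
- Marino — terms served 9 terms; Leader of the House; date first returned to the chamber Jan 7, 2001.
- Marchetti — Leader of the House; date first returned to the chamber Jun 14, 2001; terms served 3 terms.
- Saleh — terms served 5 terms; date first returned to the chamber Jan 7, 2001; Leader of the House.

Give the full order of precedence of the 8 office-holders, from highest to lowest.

By parliamentary office: Yilmaz, Marino, Leclerc, Bianchi, Saleh, Vance and Marchetti (Leader of the House); then Okafor (Chief Whip).
Among Yilmaz, Marino, Leclerc, Bianchi, Saleh, Vance and Marchetti, by date first returned to the chamber (earlier first): Yilmaz, Marino, Leclerc, Bianchi, Saleh and Vance (Jan 7, 2001) before Marchetti (Jun 14, 2001).
Among Yilmaz, Marino, Leclerc, Bianchi, Saleh and Vance, by terms served (higher first): Yilmaz (11 terms) before Marino (9 terms) before Leclerc (8 terms) before Bianchi (7 terms) before Saleh (5 terms) before Vance (3 terms).
Full order: Yilmaz, Marino, Leclerc, Bianchi, Saleh, Vance, Marchetti, Okafor.

Yilmaz, Marino, Leclerc, Bianchi, Saleh, Vance, Marchetti, Okafor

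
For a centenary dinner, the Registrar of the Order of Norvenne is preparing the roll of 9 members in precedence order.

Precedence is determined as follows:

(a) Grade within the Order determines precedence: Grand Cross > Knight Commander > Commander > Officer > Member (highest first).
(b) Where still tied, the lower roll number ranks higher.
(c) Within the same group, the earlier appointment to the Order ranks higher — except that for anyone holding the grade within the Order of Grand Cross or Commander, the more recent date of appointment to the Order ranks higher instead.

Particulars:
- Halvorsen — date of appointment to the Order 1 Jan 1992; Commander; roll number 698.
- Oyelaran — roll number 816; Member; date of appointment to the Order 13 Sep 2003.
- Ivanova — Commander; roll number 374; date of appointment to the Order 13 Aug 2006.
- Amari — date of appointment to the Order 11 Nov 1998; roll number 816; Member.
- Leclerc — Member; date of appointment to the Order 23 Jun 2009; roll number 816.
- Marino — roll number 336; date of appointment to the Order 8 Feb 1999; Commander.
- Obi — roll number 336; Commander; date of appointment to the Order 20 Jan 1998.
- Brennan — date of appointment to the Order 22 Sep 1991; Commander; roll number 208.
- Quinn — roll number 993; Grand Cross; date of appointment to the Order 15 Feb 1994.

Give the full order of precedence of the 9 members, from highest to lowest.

Quinn, Brennan, Marino, Obi, Ivanova, Halvorsen, Amari, Oyelaran, Leclerc

By grade within the Order: Quinn (Grand Cross); then Brennan, Marino, Obi, Ivanova and Halvorsen (Commander); then Amari, Oyelaran and Leclerc (Member).
Among Brennan, Marino, Obi, Ivanova and Halvorsen, by roll number (lower first): Brennan (208) before Marino and Obi (336) before Ivanova (374) before Halvorsen (698).
Among Marino and Obi, by date of appointment to the Order (later first) (reversed rule for this group): Marino (8 Feb 1999) before Obi (20 Jan 1998).
Amari, Oyelaran and Leclerc all have roll number 816, so the next rule applies.
Among Amari, Oyelaran and Leclerc, by date of appointment to the Order (earlier first): Amari (11 Nov 1998) before Oyelaran (13 Sep 2003) before Leclerc (23 Jun 2009).
Full order: Quinn, Brennan, Marino, Obi, Ivanova, Halvorsen, Amari, Oyelaran, Leclerc.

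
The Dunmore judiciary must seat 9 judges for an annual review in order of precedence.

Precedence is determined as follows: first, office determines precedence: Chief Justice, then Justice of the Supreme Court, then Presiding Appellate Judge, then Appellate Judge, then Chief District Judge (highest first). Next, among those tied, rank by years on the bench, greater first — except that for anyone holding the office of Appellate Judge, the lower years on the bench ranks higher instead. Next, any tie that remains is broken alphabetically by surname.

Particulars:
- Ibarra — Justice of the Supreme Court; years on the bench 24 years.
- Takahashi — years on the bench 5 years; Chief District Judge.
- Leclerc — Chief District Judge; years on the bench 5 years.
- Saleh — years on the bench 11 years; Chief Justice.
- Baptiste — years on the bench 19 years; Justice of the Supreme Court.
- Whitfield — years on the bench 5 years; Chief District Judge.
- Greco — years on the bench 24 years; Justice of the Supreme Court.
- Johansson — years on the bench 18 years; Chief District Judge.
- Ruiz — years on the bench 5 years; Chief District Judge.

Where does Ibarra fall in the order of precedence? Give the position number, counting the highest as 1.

By office: Saleh (Chief Justice); then Greco, Ibarra and Baptiste (Justice of the Supreme Court); then Johansson, Leclerc, Ruiz, Takahashi and Whitfield (Chief District Judge).
Among Greco, Ibarra and Baptiste, by years on the bench (higher first): Greco and Ibarra (24 years) before Baptiste (19 years).
Among Greco and Ibarra, alphabetically by surname: Greco before Ibarra.
Among Johansson, Leclerc, Ruiz, Takahashi and Whitfield, by years on the bench (higher first): Johansson (18 years) before Leclerc, Ruiz, Takahashi and Whitfield (5 years).
Among Leclerc, Ruiz, Takahashi and Whitfield, alphabetically by surname: Leclerc before Ruiz before Takahashi before Whitfield.
Order: Saleh, Greco, Ibarra, Baptiste, Johansson, Leclerc, Ruiz, Takahashi, Whitfield. So position 3.

3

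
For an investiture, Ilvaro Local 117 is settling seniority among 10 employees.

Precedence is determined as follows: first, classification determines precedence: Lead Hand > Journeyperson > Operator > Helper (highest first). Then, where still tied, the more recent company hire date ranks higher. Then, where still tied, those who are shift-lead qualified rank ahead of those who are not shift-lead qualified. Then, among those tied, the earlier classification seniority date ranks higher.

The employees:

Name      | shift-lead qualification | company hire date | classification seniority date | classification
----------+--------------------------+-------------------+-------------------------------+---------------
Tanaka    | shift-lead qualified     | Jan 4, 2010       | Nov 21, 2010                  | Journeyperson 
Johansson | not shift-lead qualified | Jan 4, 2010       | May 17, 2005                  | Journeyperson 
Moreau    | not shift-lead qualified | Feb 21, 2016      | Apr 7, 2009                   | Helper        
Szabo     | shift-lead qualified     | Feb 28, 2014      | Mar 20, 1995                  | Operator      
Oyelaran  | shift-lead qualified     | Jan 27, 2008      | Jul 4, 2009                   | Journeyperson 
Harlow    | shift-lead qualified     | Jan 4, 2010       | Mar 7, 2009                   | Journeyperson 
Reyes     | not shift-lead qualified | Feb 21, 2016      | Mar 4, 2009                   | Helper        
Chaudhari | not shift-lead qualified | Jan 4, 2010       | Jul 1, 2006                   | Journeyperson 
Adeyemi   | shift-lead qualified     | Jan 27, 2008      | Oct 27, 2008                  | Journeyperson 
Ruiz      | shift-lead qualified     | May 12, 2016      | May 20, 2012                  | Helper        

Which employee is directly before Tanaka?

Harlow

By classification: Harlow, Tanaka, Johansson, Chaudhari, Adeyemi and Oyelaran (Journeyperson); then Szabo (Operator); then Ruiz, Reyes and Moreau (Helper).
Among Harlow, Tanaka, Johansson, Chaudhari, Adeyemi and Oyelaran, by company hire date (later first): Harlow, Tanaka, Johansson and Chaudhari (Jan 4, 2010) before Adeyemi and Oyelaran (Jan 27, 2008).
Among Harlow, Tanaka, Johansson and Chaudhari, shift-lead qualified before not shift-lead qualified: Harlow and Tanaka (shift-lead qualified) before Johansson and Chaudhari (not shift-lead qualified).
Among Harlow and Tanaka, by classification seniority date (earlier first): Harlow (Mar 7, 2009) before Tanaka (Nov 21, 2010).
Among Johansson and Chaudhari, by classification seniority date (earlier first): Johansson (May 17, 2005) before Chaudhari (Jul 1, 2006).
Adeyemi and Oyelaran are each shift-lead qualified, so the next rule applies.
Among Adeyemi and Oyelaran, by classification seniority date (earlier first): Adeyemi (Oct 27, 2008) before Oyelaran (Jul 4, 2009).
Among Ruiz, Reyes and Moreau, by company hire date (later first): Ruiz (May 12, 2016) before Reyes and Moreau (Feb 21, 2016).
Reyes and Moreau are each not shift-lead qualified, so the next rule applies.
Among Reyes and Moreau, by classification seniority date (earlier first): Reyes (Mar 4, 2009) before Moreau (Apr 7, 2009).
Order: Harlow, Tanaka, Johansson, Chaudhari, Adeyemi, Oyelaran, Szabo, Ruiz, Reyes, Moreau.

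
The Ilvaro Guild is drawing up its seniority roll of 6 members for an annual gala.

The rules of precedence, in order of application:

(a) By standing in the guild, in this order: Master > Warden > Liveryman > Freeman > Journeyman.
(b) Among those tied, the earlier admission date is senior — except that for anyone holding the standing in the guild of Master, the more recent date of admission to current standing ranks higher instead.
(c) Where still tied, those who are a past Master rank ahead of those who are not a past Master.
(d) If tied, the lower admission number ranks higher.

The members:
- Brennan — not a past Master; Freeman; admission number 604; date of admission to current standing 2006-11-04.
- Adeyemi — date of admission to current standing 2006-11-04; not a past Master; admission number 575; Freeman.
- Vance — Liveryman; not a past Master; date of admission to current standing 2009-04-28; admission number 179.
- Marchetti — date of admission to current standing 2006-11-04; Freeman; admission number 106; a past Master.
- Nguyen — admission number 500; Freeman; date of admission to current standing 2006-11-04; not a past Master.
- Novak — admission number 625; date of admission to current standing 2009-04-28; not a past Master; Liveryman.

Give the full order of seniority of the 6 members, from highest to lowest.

Vance, Novak, Marchetti, Nguyen, Adeyemi, Brennan

By standing in the guild: Vance and Novak (Liveryman); then Marchetti, Nguyen, Adeyemi and Brennan (Freeman).
Vance and Novak both have date of admission to current standing 2009-04-28, so the next rule applies.
Vance and Novak are each not a past Master, so the next rule applies.
Among Vance and Novak, by admission number (lower first): Vance (179) before Novak (625).
Marchetti, Nguyen, Adeyemi and Brennan all have date of admission to current standing 2006-11-04, so the next rule applies.
Among Marchetti, Nguyen, Adeyemi and Brennan, a past Master before not a past Master: Marchetti (a past Master) before Nguyen, Adeyemi and Brennan (not a past Master).
Among Nguyen, Adeyemi and Brennan, by admission number (lower first): Nguyen (500) before Adeyemi (575) before Brennan (604).
Full order: Vance, Novak, Marchetti, Nguyen, Adeyemi, Brennan.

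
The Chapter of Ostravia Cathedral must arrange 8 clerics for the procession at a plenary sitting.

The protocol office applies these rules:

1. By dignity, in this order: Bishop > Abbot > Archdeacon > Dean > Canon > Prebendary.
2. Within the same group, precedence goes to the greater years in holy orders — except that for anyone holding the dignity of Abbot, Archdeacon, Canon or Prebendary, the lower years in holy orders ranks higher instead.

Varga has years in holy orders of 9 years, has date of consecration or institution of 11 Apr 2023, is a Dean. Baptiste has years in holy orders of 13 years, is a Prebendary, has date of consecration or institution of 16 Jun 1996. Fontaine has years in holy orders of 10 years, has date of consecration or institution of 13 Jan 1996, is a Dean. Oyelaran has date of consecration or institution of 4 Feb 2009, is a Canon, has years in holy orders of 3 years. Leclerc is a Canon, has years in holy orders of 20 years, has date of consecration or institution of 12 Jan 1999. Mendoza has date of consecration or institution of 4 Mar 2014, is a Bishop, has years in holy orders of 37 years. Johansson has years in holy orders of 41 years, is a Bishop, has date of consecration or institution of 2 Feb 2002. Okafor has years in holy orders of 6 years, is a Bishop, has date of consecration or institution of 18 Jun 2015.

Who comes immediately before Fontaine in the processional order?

By dignity: Johansson, Mendoza and Okafor (Bishop); then Fontaine and Varga (Dean); then Oyelaran and Leclerc (Canon); then Baptiste (Prebendary).
Among Johansson, Mendoza and Okafor, by years in holy orders (higher first): Johansson (41 years) before Mendoza (37 years) before Okafor (6 years).
Among Fontaine and Varga, by years in holy orders (higher first): Fontaine (10 years) before Varga (9 years).
Among Oyelaran and Leclerc, by years in holy orders (lower first) (reversed rule for this group): Oyelaran (3 years) before Leclerc (20 years).
Order: Johansson, Mendoza, Okafor, Fontaine, Varga, Oyelaran, Leclerc, Baptiste.

Okafor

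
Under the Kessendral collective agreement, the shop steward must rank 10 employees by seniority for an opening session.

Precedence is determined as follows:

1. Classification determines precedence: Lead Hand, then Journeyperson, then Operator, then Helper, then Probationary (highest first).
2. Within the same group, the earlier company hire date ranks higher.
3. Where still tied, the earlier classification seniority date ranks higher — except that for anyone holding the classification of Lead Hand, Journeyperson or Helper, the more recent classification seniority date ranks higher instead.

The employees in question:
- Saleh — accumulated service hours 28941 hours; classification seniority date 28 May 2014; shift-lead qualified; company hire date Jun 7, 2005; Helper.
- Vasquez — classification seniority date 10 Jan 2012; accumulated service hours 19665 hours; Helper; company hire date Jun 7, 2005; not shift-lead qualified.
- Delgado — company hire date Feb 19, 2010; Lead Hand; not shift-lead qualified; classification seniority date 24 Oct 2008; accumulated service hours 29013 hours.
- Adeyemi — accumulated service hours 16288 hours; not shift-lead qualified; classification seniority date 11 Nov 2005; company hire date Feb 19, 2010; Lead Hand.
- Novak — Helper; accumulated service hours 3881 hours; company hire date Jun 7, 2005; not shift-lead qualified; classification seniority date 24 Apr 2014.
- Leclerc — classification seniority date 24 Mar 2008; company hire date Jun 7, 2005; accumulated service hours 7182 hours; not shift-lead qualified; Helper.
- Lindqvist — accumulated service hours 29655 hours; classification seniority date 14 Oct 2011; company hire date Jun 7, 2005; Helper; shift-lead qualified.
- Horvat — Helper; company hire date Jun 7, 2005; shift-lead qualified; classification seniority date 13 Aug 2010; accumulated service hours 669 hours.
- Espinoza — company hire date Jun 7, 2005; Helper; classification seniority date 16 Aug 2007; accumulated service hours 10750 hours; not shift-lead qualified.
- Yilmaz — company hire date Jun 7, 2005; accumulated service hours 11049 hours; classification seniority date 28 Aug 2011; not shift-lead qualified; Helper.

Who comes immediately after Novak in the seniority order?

By classification: Delgado and Adeyemi (Lead Hand); then Saleh, Novak, Vasquez, Lindqvist, Yilmaz, Horvat, Leclerc and Espinoza (Helper).
Delgado and Adeyemi both have company hire date Feb 19, 2010, so the next rule applies.
Among Delgado and Adeyemi, by classification seniority date (later first) (reversed rule for this group): Delgado (24 Oct 2008) before Adeyemi (11 Nov 2005).
Saleh, Novak, Vasquez, Lindqvist, Yilmaz, Horvat, Leclerc and Espinoza all have company hire date Jun 7, 2005, so the next rule applies.
Among Saleh, Novak, Vasquez, Lindqvist, Yilmaz, Horvat, Leclerc and Espinoza, by classification seniority date (later first) (reversed rule for this group): Saleh (28 May 2014) before Novak (24 Apr 2014) before Vasquez (10 Jan 2012) before Lindqvist (14 Oct 2011) before Yilmaz (28 Aug 2011) before Horvat (13 Aug 2010) before Leclerc (24 Mar 2008) before Espinoza (16 Aug 2007).
Order: Delgado, Adeyemi, Saleh, Novak, Vasquez, Lindqvist, Yilmaz, Horvat, Leclerc, Espinoza.

Vasquez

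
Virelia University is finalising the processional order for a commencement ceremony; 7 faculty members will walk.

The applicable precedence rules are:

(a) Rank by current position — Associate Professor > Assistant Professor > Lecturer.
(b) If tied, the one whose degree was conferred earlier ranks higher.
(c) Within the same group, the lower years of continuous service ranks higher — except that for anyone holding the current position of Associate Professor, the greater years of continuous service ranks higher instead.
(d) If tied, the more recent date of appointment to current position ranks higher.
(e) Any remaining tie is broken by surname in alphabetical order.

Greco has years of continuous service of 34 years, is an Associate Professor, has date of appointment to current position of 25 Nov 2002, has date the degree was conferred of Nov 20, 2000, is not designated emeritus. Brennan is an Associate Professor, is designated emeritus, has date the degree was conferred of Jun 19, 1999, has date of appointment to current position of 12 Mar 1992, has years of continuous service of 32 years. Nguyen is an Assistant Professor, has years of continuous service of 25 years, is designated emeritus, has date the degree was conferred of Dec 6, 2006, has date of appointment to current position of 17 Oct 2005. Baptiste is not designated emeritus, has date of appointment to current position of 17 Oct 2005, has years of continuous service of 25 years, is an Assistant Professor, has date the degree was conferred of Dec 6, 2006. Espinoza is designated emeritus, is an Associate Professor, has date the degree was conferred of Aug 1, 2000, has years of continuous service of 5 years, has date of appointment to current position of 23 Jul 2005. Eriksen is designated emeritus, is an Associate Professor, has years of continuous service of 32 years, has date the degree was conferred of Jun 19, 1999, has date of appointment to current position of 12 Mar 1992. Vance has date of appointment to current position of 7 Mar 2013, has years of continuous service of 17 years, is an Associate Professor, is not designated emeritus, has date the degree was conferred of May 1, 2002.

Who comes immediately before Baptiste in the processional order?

By current position: Brennan, Eriksen, Espinoza, Greco and Vance (Associate Professor); then Baptiste and Nguyen (Assistant Professor).
Among Brennan, Eriksen, Espinoza, Greco and Vance, by date the degree was conferred (earlier first): Brennan and Eriksen (Jun 19, 1999) before Espinoza (Aug 1, 2000) before Greco (Nov 20, 2000) before Vance (May 1, 2002).
Brennan and Eriksen both have years of continuous service 32 years, so the next rule applies.
Brennan and Eriksen both have date of appointment to current position 12 Mar 1992, so the next rule applies.
Among Brennan and Eriksen, alphabetically by surname: Brennan before Eriksen.
Baptiste and Nguyen both have date the degree was conferred Dec 6, 2006, so the next rule applies.
Baptiste and Nguyen both have years of continuous service 25 years, so the next rule applies.
Baptiste and Nguyen both have date of appointment to current position 17 Oct 2005, so the next rule applies.
Among Baptiste and Nguyen, alphabetically by surname: Baptiste before Nguyen.
Order: Brennan, Eriksen, Espinoza, Greco, Vance, Baptiste, Nguyen.

Vance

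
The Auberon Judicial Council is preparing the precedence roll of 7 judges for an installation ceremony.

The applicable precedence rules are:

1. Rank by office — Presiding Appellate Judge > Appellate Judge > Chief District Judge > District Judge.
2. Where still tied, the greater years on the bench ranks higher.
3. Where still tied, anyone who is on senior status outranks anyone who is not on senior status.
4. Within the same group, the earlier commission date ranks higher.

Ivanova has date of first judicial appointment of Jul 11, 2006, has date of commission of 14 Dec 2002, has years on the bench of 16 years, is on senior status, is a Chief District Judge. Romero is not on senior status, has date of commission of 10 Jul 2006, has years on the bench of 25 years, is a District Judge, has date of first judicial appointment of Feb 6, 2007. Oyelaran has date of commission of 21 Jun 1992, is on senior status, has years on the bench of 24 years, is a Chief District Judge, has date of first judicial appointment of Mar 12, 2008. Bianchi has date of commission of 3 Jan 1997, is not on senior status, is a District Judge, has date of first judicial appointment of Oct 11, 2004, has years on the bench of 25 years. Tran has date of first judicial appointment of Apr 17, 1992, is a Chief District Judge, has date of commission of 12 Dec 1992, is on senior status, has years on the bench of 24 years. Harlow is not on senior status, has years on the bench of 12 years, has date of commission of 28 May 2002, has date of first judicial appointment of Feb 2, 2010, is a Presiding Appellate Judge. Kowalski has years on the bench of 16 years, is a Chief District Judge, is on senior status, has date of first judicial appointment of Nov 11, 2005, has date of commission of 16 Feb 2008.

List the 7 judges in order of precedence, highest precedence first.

Harlow, Oyelaran, Tran, Ivanova, Kowalski, Bianchi, Romero

By office: Harlow (Presiding Appellate Judge); then Oyelaran, Tran, Ivanova and Kowalski (Chief District Judge); then Bianchi and Romero (District Judge).
Among Oyelaran, Tran, Ivanova and Kowalski, by years on the bench (higher first): Oyelaran and Tran (24 years) before Ivanova and Kowalski (16 years).
Oyelaran and Tran are each on senior status, so the next rule applies.
Among Oyelaran and Tran, by date of commission (earlier first): Oyelaran (21 Jun 1992) before Tran (12 Dec 1992).
Ivanova and Kowalski are each on senior status, so the next rule applies.
Among Ivanova and Kowalski, by date of commission (earlier first): Ivanova (14 Dec 2002) before Kowalski (16 Feb 2008).
Bianchi and Romero both have years on the bench 25 years, so the next rule applies.
Bianchi and Romero are each not on senior status, so the next rule applies.
Among Bianchi and Romero, by date of commission (earlier first): Bianchi (3 Jan 1997) before Romero (10 Jul 2006).
Full order: Harlow, Oyelaran, Tran, Ivanova, Kowalski, Bianchi, Romero.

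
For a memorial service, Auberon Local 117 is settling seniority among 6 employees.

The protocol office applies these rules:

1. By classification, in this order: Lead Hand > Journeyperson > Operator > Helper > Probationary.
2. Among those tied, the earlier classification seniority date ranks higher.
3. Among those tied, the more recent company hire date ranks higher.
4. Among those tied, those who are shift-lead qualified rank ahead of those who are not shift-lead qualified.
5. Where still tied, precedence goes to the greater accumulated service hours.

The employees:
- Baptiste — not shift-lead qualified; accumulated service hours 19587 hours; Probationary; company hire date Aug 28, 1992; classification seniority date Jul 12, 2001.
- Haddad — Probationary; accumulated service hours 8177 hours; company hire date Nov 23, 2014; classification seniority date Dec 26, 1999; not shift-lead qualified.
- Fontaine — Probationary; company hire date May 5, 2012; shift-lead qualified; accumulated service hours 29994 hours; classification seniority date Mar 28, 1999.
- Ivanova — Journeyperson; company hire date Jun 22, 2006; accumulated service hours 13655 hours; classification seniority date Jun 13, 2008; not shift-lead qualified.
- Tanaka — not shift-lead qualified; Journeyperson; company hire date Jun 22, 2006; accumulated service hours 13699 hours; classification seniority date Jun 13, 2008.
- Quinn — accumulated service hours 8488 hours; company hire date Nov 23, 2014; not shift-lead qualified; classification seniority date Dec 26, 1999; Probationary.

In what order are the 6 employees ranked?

Tanaka, Ivanova, Fontaine, Quinn, Haddad, Baptiste

By classification: Tanaka and Ivanova (Journeyperson); then Fontaine, Quinn, Haddad and Baptiste (Probationary).
Tanaka and Ivanova both have classification seniority date Jun 13, 2008, so the next rule applies.
Tanaka and Ivanova both have company hire date Jun 22, 2006, so the next rule applies.
Tanaka and Ivanova are each not shift-lead qualified, so the next rule applies.
Among Tanaka and Ivanova, by accumulated service hours (higher first): Tanaka (13699 hours) before Ivanova (13655 hours).
Among Fontaine, Quinn, Haddad and Baptiste, by classification seniority date (earlier first): Fontaine (Mar 28, 1999) before Quinn and Haddad (Dec 26, 1999) before Baptiste (Jul 12, 2001).
Quinn and Haddad both have company hire date Nov 23, 2014, so the next rule applies.
Quinn and Haddad are each not shift-lead qualified, so the next rule applies.
Among Quinn and Haddad, by accumulated service hours (higher first): Quinn (8488 hours) before Haddad (8177 hours).
Full order: Tanaka, Ivanova, Fontaine, Quinn, Haddad, Baptiste.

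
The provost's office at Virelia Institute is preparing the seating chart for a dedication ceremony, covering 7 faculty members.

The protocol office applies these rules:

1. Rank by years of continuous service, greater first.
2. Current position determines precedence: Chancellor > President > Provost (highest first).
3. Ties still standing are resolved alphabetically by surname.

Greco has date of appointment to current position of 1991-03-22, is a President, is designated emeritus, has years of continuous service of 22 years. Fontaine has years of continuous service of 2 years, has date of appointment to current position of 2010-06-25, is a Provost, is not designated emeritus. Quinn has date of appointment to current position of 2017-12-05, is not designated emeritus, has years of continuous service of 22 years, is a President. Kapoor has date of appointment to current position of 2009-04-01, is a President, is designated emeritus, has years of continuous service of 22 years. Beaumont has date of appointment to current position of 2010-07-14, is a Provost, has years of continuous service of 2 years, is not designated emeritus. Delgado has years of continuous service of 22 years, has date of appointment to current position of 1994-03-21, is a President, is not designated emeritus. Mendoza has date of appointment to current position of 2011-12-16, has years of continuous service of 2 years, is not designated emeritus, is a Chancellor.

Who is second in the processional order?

By years of continuous service (higher first): Delgado, Greco, Kapoor and Quinn (each 22 years); then Mendoza, Beaumont and Fontaine (each 2 years).
Delgado, Greco, Kapoor and Quinn are each President, so the next rule applies.
Among Delgado, Greco, Kapoor and Quinn, alphabetically by surname: Delgado before Greco before Kapoor before Quinn.
Among Mendoza, Beaumont and Fontaine, by current position: Mendoza (Chancellor) before Beaumont and Fontaine (Provost).
Among Beaumont and Fontaine, alphabetically by surname: Beaumont before Fontaine.
Order: Delgado, Greco, Kapoor, Quinn, Mendoza, Beaumont, Fontaine.

Greco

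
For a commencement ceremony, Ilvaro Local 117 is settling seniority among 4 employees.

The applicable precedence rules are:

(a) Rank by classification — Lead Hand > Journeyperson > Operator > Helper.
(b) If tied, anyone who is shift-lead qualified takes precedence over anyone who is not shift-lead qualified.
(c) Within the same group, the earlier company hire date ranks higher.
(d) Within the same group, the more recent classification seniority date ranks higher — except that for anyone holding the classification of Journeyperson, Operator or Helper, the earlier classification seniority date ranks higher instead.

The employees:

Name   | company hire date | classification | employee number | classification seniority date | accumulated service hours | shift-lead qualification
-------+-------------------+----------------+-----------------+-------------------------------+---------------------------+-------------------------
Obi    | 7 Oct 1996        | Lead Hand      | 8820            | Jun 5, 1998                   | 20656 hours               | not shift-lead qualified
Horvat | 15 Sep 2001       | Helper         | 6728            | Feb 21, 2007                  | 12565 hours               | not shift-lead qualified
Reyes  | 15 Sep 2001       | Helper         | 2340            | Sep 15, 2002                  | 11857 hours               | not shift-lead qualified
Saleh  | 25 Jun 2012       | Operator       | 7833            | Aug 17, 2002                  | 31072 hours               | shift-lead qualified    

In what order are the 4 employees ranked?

Obi, Saleh, Reyes, Horvat

By classification: Obi (Lead Hand); then Saleh (Operator); then Reyes and Horvat (Helper).
Reyes and Horvat are each not shift-lead qualified, so the next rule applies.
Reyes and Horvat both have company hire date 15 Sep 2001, so the next rule applies.
Among Reyes and Horvat, by classification seniority date (earlier first) (reversed rule for this group): Reyes (Sep 15, 2002) before Horvat (Feb 21, 2007).
Full order: Obi, Saleh, Reyes, Horvat.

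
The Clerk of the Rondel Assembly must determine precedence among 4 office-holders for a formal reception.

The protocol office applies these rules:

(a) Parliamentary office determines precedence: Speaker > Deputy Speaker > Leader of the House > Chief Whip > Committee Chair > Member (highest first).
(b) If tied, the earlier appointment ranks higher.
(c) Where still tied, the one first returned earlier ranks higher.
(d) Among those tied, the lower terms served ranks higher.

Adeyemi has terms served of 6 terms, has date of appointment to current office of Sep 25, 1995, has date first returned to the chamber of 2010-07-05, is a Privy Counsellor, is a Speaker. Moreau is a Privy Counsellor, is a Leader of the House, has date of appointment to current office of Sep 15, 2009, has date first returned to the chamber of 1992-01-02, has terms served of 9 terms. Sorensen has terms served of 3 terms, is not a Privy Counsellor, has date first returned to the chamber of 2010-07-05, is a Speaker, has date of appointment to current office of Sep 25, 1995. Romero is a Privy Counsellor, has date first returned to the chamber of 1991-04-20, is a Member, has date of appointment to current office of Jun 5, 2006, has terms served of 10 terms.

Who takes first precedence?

By parliamentary office: Sorensen and Adeyemi (Speaker); then Moreau (Leader of the House); then Romero (Member).
Sorensen and Adeyemi both have date of appointment to current office Sep 25, 1995, so the next rule applies.
Sorensen and Adeyemi both have date first returned to the chamber 2010-07-05, so the next rule applies.
Among Sorensen and Adeyemi, by terms served (lower first): Sorensen (3 terms) before Adeyemi (6 terms).
Order: Sorensen, Adeyemi, Moreau, Romero.

Sorensen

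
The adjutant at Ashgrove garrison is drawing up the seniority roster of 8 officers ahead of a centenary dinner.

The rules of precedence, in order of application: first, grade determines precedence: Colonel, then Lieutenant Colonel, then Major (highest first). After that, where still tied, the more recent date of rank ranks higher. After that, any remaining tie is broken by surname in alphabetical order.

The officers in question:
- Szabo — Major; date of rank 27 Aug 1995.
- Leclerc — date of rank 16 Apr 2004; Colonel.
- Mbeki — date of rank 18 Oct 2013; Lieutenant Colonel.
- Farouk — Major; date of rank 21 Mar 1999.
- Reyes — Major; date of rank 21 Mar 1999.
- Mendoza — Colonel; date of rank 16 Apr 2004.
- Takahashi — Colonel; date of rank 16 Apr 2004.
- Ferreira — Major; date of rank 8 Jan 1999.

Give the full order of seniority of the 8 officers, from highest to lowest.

By grade: Leclerc, Mendoza and Takahashi (Colonel); then Mbeki (Lieutenant Colonel); then Farouk, Reyes, Ferreira and Szabo (Major).
Leclerc, Mendoza and Takahashi all have date of rank 16 Apr 2004, so the next rule applies.
Among Leclerc, Mendoza and Takahashi, alphabetically by surname: Leclerc before Mendoza before Takahashi.
Among Farouk, Reyes, Ferreira and Szabo, by date of rank (later first): Farouk and Reyes (21 Mar 1999) before Ferreira (8 Jan 1999) before Szabo (27 Aug 1995).
Among Farouk and Reyes, alphabetically by surname: Farouk before Reyes.
Full order: Leclerc, Mendoza, Takahashi, Mbeki, Farouk, Reyes, Ferreira, Szabo.

Leclerc, Mendoza, Takahashi, Mbeki, Farouk, Reyes, Ferreira, Szabo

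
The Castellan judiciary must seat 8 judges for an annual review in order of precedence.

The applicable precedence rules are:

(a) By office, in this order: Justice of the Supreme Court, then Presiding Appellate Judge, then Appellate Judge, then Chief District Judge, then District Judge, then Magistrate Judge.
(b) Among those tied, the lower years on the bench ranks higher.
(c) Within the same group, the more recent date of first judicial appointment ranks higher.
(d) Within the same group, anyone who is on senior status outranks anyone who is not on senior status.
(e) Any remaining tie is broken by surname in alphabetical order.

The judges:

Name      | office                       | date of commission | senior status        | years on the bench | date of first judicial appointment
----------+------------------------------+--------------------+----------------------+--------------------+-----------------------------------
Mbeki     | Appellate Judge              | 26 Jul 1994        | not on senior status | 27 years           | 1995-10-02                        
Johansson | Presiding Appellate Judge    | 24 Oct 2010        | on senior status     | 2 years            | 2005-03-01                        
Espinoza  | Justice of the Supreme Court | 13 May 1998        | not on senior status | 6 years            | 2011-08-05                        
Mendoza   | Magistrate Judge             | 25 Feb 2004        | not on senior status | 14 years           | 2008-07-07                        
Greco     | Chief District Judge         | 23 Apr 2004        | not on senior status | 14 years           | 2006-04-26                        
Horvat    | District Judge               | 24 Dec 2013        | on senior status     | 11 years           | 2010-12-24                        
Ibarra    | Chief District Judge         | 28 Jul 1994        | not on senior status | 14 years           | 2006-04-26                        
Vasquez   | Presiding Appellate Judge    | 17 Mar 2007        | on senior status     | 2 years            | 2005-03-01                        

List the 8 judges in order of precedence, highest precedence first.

Espinoza, Johansson, Vasquez, Mbeki, Greco, Ibarra, Horvat, Mendoza

By office: Espinoza (Justice of the Supreme Court); then Johansson and Vasquez (Presiding Appellate Judge); then Mbeki (Appellate Judge); then Greco and Ibarra (Chief District Judge); then Horvat (District Judge); then Mendoza (Magistrate Judge).
Johansson and Vasquez both have years on the bench 2 years, so the next rule applies.
Johansson and Vasquez both have date of first judicial appointment 2005-03-01, so the next rule applies.
Johansson and Vasquez are each on senior status, so the next rule applies.
Among Johansson and Vasquez, alphabetically by surname: Johansson before Vasquez.
Greco and Ibarra both have years on the bench 14 years, so the next rule applies.
Greco and Ibarra both have date of first judicial appointment 2006-04-26, so the next rule applies.
Greco and Ibarra are each not on senior status, so the next rule applies.
Among Greco and Ibarra, alphabetically by surname: Greco before Ibarra.
Full order: Espinoza, Johansson, Vasquez, Mbeki, Greco, Ibarra, Horvat, Mendoza.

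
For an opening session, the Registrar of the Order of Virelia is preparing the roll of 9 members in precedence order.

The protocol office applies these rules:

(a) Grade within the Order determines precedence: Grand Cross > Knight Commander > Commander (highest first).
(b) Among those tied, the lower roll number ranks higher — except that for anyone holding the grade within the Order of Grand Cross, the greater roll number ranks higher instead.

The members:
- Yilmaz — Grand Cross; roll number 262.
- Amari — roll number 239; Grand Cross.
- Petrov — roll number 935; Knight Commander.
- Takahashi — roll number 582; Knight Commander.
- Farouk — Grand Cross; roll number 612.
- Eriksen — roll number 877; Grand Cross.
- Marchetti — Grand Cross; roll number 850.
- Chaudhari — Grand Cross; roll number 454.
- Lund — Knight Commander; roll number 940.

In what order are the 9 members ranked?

Eriksen, Marchetti, Farouk, Chaudhari, Yilmaz, Amari, Takahashi, Petrov, Lund

By grade within the Order: Eriksen, Marchetti, Farouk, Chaudhari, Yilmaz and Amari (Grand Cross); then Takahashi, Petrov and Lund (Knight Commander).
Among Eriksen, Marchetti, Farouk, Chaudhari, Yilmaz and Amari, by roll number (higher first) (reversed rule for this group): Eriksen (877) before Marchetti (850) before Farouk (612) before Chaudhari (454) before Yilmaz (262) before Amari (239).
Among Takahashi, Petrov and Lund, by roll number (lower first): Takahashi (582) before Petrov (935) before Lund (940).
Full order: Eriksen, Marchetti, Farouk, Chaudhari, Yilmaz, Amari, Takahashi, Petrov, Lund.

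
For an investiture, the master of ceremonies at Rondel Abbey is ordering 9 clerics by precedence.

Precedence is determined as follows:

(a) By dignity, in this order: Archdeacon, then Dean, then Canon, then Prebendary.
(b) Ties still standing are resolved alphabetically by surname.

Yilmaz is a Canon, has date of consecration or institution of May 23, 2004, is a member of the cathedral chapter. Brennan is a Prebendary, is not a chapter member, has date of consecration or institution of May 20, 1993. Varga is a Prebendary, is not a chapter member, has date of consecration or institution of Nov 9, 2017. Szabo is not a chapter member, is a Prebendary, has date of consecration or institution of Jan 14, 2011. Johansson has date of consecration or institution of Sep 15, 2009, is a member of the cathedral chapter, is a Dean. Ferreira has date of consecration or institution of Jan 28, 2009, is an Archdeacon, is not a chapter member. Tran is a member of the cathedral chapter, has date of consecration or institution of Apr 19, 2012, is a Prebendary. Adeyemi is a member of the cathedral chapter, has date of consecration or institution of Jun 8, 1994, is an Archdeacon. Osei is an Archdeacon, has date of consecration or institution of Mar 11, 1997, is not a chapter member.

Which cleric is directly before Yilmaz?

Johansson

By dignity: Adeyemi, Ferreira and Osei (Archdeacon); then Johansson (Dean); then Yilmaz (Canon); then Brennan, Szabo, Tran and Varga (Prebendary).
Among Adeyemi, Ferreira and Osei, alphabetically by surname: Adeyemi before Ferreira before Osei.
Among Brennan, Szabo, Tran and Varga, alphabetically by surname: Brennan before Szabo before Tran before Varga.
Order: Adeyemi, Ferreira, Osei, Johansson, Yilmaz, Brennan, Szabo, Tran, Varga.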